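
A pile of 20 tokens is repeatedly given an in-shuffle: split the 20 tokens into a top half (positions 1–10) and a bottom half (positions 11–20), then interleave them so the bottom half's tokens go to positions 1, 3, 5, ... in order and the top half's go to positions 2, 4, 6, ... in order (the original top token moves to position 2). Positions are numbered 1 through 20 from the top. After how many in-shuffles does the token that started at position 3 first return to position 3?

Follow position 3 under repeated in-shuffles:
3 → 6 → 12 → 3
It first returns after 3 in-shuffles.

3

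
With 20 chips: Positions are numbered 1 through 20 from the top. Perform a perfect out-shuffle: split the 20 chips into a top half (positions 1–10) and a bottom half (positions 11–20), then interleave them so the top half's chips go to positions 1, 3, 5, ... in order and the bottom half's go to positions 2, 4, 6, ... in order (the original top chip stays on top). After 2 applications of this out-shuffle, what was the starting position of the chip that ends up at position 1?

1

Work backwards from position 1, undoing one out-shuffle at a time:
1 ← 1 ← 1
So the chip now at position 1 started at position 1.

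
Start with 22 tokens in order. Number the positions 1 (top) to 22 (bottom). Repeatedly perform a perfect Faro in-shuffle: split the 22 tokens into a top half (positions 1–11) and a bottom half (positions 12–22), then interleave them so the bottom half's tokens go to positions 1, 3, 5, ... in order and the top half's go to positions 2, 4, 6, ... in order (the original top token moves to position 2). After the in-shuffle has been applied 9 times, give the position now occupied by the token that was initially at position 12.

3

Track the token's position through each in-shuffle:
12 → 1 → 2 → 4 → 8 → 16 → 9 → 18 → 13 → 3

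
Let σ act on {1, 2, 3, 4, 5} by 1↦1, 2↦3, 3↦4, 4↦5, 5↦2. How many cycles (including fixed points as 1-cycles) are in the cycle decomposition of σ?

Cycle decomposition: (1) (2 3 4 5).
2 cycles.

2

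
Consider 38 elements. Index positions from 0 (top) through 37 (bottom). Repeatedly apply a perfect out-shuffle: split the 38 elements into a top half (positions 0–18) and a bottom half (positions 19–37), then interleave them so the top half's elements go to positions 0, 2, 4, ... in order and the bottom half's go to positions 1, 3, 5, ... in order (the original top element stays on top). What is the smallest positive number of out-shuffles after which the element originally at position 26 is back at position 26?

36

Follow position 26 under repeated out-shuffles:
26 → 15 → 30 → 23 → 9 → 18 → 36 → 35 → ... → 26 (length 36)
It first returns after 36 out-shuffles.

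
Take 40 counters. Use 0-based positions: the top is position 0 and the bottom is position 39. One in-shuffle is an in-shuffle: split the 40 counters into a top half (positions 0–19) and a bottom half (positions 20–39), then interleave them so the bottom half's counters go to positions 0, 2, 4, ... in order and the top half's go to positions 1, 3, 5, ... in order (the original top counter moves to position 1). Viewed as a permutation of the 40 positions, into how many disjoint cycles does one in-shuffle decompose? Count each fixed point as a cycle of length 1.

2

Trace each unvisited position around until it returns:
(0 1 3 7 15 31 ... len 20) (2 5 11 23 6 13 ... len 20)
2 cycles in total.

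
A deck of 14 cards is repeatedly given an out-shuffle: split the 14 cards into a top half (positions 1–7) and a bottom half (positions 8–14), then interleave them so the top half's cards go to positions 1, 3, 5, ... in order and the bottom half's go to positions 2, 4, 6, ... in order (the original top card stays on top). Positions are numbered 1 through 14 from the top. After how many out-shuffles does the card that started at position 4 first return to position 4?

Follow position 4 under repeated out-shuffles:
4 → 7 → 13 → 12 → 10 → 6 → 11 → 8 → 2 → 3 → 5 → 9 → 4
It first returns after 12 out-shuffles.

12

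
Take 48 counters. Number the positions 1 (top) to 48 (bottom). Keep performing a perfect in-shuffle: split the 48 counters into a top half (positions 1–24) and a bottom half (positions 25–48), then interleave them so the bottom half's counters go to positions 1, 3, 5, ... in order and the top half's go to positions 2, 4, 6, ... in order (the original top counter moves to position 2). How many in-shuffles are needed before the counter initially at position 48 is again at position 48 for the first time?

Follow position 48 under repeated in-shuffles:
48 → 47 → 45 → 41 → 33 → 17 → 34 → 19 → ... → 48 (length 21)
It first returns after 21 in-shuffles.

21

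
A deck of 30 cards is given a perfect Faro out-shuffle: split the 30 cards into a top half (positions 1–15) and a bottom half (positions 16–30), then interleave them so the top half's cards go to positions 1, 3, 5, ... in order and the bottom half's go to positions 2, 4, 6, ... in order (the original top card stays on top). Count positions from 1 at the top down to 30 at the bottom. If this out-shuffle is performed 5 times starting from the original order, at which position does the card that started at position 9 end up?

25

Track the card's position through each out-shuffle:
9 → 17 → 4 → 7 → 13 → 25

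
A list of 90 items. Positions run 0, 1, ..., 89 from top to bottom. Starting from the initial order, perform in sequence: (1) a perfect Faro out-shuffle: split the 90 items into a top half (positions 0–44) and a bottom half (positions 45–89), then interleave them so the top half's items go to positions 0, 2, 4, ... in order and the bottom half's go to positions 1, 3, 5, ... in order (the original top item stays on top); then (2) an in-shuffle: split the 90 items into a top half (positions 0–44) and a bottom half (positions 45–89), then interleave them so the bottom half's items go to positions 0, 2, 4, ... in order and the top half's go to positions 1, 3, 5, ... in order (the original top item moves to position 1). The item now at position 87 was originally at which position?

66

Undo the operations in reverse order, starting from position 87:
  undo op 2 (in-shuffle, from top half): 87 ← 43
  undo op 1 (out-shuffle, from bottom half): 43 ← 66
So the item at position 87 came from original position 66.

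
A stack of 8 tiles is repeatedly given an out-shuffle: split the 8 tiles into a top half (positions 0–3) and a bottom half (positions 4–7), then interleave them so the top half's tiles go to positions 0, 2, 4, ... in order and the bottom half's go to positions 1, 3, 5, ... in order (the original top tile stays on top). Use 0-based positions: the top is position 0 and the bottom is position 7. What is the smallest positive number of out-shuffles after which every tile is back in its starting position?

3

The out-shuffle permutes the 8 positions with cycle lengths [1, 1, 3, 3].
Every tile is home exactly when every cycle has completed a whole number of laps, i.e. after lcm(1, 3) = 3 out-shuffles.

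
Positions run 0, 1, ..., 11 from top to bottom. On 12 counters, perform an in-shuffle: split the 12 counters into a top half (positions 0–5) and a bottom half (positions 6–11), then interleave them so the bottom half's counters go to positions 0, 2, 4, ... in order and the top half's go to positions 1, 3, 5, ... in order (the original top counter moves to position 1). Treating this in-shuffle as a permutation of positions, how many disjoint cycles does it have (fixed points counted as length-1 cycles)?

1

Trace each unvisited position around until it returns:
(0 1 3 7 2 5 ... len 12)
1 cycle in total.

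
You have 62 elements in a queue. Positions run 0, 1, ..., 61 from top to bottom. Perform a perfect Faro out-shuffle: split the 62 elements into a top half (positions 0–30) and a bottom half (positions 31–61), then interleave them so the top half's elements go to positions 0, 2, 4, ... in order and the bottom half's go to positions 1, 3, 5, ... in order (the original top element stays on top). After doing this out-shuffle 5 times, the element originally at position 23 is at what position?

Track the element's position through each out-shuffle:
23 → 46 → 31 → 1 → 2 → 4

4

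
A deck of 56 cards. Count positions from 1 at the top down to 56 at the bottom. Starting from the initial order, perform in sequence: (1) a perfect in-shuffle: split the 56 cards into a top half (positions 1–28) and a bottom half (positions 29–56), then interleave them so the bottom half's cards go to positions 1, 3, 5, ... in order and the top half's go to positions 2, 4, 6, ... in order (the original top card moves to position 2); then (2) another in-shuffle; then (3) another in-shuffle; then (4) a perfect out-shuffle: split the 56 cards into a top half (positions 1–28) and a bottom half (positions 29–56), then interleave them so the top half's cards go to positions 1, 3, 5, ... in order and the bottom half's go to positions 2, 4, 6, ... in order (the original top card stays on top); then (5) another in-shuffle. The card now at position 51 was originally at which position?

Undo the operations in reverse order, starting from position 51:
  undo op 5 (in-shuffle, from bottom half): 51 ← 54
  undo op 4 (out-shuffle, from bottom half): 54 ← 55
  undo op 3 (in-shuffle, from bottom half): 55 ← 56
  undo op 2 (in-shuffle, from top half): 56 ← 28
  undo op 1 (in-shuffle, from top half): 28 ← 14
So the card at position 51 came from original position 14.

14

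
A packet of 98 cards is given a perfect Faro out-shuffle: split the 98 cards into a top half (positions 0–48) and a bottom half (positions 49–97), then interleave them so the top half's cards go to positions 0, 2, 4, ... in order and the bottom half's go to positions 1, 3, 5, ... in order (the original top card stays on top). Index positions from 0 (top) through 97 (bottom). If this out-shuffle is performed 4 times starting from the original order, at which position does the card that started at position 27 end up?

Track the card's position through each out-shuffle:
27 → 54 → 11 → 22 → 44

44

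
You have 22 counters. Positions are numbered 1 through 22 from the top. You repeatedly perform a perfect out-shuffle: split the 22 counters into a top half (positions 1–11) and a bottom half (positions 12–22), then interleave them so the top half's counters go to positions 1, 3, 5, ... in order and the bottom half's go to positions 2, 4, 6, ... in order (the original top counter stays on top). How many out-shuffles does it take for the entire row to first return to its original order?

6

The out-shuffle permutes the 22 positions with cycle lengths [1, 1, 2, 3, 3, 6, 6].
Every counter is home exactly when every cycle has completed a whole number of laps, i.e. after lcm(1, 2, 3, 6) = 6 out-shuffles.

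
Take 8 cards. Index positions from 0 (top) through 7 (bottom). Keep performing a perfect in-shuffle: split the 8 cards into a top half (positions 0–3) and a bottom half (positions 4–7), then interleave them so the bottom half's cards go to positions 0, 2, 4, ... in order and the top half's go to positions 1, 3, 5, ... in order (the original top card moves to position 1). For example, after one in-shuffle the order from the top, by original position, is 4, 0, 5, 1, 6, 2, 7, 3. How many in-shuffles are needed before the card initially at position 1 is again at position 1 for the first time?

Follow position 1 under repeated in-shuffles:
1 → 3 → 7 → 6 → 4 → 0 → 1
It first returns after 6 in-shuffles.

6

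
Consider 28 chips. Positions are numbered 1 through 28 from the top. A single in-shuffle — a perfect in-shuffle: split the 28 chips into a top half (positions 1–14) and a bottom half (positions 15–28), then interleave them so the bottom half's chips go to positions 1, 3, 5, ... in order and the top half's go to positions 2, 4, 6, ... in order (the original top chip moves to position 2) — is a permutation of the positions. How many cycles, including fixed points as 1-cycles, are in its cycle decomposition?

Trace each unvisited position around until it returns:
(1 2 4 8 16 3 ... len 28)
1 cycle in total.

1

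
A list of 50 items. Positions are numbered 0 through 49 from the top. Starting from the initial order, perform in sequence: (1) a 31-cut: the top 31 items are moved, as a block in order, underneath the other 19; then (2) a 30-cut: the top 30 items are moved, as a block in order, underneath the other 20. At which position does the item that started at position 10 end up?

49

Track the item from position 10 forward through each operation:
  after op 1 (cut 31): 10 → 29
  after op 2 (cut 30): 29 → 49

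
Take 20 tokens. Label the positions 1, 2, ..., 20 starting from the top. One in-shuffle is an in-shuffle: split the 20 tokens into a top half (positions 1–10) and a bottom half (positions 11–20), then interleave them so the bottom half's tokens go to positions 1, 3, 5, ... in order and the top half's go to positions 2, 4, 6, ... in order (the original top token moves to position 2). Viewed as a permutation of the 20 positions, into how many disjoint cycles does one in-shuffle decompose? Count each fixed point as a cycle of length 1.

5

Trace each unvisited position around until it returns:
(1 2 4 8 16 11) (3 6 12) (5 10 20 19 17 13) (7 14) (9 18 15)
5 cycles in total.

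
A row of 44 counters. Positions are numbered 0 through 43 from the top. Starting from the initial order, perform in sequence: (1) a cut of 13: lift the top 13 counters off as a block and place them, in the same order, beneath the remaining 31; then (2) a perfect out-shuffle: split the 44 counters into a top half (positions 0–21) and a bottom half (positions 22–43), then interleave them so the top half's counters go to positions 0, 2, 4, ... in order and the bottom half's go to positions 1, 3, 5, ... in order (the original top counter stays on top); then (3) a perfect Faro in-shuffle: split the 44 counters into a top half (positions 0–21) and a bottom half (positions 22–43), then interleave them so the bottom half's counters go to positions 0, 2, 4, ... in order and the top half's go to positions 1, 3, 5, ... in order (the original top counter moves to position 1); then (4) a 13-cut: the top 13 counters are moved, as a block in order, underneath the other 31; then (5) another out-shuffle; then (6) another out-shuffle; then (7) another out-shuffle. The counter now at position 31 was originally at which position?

Undo the operations in reverse order, starting from position 31:
  undo op 7 (out-shuffle, from bottom half): 31 ← 37
  undo op 6 (out-shuffle, from bottom half): 37 ← 40
  undo op 5 (out-shuffle, from top half): 40 ← 20
  undo op 4 (cut 13): 20 ← 33
  undo op 3 (in-shuffle, from top half): 33 ← 16
  undo op 2 (out-shuffle, from top half): 16 ← 8
  undo op 1 (cut 13): 8 ← 21
So the counter at position 31 came from original position 21.

21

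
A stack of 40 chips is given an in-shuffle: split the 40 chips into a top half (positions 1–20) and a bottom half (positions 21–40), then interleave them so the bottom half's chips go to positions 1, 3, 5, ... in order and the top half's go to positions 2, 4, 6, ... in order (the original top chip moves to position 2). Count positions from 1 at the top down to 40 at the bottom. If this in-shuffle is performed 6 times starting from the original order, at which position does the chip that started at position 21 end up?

32

Track the chip's position through each in-shuffle:
21 → 1 → 2 → 4 → 8 → 16 → 32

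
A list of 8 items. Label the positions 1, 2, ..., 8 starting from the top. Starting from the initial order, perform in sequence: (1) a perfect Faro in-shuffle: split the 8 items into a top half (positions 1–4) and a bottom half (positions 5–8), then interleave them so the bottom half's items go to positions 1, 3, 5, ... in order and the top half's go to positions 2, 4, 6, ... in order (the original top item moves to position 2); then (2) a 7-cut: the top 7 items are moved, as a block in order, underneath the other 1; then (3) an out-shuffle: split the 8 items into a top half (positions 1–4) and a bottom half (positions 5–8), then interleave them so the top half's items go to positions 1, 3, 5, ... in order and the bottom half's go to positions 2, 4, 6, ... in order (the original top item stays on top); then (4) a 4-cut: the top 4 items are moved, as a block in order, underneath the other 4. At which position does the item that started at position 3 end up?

2

Track the item from position 3 forward through each operation:
  after op 1 (in-shuffle): 3 → 6
  after op 2 (cut 7): 6 → 7
  after op 3 (out-shuffle): 7 → 6
  after op 4 (cut 4): 6 → 2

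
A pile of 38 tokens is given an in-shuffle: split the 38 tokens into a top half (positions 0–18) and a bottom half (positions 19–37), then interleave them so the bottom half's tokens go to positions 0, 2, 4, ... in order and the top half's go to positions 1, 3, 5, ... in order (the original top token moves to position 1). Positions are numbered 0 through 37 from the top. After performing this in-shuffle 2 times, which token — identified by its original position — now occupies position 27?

6

Work backwards from position 27, undoing one in-shuffle at a time:
27 ← 13 ← 6
So the token now at position 27 started at position 6.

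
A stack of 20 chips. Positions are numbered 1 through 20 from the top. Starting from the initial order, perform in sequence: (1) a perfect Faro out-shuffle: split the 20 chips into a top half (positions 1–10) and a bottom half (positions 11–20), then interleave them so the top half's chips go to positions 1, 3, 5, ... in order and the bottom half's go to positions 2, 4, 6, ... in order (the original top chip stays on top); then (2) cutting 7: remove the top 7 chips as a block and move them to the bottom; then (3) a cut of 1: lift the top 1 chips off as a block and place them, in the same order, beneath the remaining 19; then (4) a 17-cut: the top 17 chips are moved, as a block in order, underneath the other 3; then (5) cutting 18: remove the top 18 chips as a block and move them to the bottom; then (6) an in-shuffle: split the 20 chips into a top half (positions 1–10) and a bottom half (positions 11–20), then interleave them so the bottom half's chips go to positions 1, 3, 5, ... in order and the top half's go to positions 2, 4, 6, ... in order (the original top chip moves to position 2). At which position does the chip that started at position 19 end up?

9

Track the chip from position 19 forward through each operation:
  after op 1 (out-shuffle): 19 → 18
  after op 2 (cut 7): 18 → 11
  after op 3 (cut 1): 11 → 10
  after op 4 (cut 17): 10 → 13
  after op 5 (cut 18): 13 → 15
  after op 6 (in-shuffle): 15 → 9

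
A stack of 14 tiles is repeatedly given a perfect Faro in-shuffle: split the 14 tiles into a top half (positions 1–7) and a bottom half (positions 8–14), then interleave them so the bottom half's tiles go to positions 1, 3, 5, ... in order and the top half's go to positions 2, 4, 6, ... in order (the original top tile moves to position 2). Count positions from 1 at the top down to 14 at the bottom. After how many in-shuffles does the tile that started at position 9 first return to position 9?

Follow position 9 under repeated in-shuffles:
9 → 3 → 6 → 12 → 9
It first returns after 4 in-shuffles.

4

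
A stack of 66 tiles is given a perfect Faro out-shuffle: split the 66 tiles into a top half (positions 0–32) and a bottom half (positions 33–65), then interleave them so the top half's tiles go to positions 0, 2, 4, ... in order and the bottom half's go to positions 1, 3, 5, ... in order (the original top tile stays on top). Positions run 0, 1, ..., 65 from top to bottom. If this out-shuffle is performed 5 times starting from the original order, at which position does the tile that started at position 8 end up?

Track the tile's position through each out-shuffle:
8 → 16 → 32 → 64 → 63 → 61

61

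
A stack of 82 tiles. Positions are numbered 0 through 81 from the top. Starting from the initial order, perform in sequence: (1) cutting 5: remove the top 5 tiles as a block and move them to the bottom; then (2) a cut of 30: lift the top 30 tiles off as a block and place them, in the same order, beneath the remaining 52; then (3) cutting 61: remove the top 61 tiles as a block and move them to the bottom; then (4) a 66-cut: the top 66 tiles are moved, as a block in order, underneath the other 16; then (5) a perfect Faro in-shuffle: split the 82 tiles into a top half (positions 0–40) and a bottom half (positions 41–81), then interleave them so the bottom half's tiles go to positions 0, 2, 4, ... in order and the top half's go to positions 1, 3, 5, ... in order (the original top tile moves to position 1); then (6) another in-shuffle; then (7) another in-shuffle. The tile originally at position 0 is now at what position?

23

Track the tile from position 0 forward through each operation:
  after op 1 (cut 5): 0 → 77
  after op 2 (cut 30): 77 → 47
  after op 3 (cut 61): 47 → 68
  after op 4 (cut 66): 68 → 2
  after op 5 (in-shuffle): 2 → 5
  after op 6 (in-shuffle): 5 → 11
  after op 7 (in-shuffle): 11 → 23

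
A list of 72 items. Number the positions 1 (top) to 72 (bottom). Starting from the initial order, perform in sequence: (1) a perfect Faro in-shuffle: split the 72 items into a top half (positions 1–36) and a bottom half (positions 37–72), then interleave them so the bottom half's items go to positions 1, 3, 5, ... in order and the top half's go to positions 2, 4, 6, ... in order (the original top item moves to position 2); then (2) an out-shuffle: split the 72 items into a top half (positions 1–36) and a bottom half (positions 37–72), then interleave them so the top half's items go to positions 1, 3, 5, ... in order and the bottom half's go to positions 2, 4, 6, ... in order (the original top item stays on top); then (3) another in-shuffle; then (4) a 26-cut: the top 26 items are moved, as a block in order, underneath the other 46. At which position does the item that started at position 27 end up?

Track the item from position 27 forward through each operation:
  after op 1 (in-shuffle): 27 → 54
  after op 2 (out-shuffle): 54 → 36
  after op 3 (in-shuffle): 36 → 72
  after op 4 (cut 26): 72 → 46

46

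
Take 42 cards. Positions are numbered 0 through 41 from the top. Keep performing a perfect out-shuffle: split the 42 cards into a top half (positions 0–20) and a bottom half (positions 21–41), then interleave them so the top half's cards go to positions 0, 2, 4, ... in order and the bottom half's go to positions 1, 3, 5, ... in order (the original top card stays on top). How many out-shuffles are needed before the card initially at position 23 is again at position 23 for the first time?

20

Follow position 23 under repeated out-shuffles:
23 → 5 → 10 → 20 → 40 → 39 → 37 → 33 → 25 → 9 → 18 → 36 → 31 → 21 → 1 → 2 → 4 → 8 → 16 → 32 → 23
It first returns after 20 out-shuffles.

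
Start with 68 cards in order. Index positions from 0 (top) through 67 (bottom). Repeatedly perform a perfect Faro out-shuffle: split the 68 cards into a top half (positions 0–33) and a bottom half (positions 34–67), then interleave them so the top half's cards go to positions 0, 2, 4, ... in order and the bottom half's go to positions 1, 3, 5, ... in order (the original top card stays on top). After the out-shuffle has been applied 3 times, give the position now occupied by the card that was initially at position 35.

12

Track the card's position through each out-shuffle:
35 → 3 → 6 → 12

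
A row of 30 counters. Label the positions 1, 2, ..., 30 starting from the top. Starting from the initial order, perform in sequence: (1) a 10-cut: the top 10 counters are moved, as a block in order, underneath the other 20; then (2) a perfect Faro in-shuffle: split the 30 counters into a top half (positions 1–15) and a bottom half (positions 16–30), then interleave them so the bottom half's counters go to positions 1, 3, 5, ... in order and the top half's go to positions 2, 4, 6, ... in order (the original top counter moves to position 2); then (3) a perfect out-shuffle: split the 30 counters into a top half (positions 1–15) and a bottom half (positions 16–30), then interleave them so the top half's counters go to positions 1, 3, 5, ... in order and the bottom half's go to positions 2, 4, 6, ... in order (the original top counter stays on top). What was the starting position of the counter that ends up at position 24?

9

Undo the operations in reverse order, starting from position 24:
  undo op 3 (out-shuffle, from bottom half): 24 ← 27
  undo op 2 (in-shuffle, from bottom half): 27 ← 29
  undo op 1 (cut 10): 29 ← 9
So the counter at position 24 came from original position 9.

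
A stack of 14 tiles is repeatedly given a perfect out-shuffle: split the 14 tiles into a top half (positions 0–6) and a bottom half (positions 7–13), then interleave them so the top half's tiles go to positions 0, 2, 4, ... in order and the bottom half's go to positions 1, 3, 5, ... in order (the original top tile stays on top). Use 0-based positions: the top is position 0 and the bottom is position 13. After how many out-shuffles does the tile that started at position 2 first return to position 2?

12

Follow position 2 under repeated out-shuffles:
2 → 4 → 8 → 3 → 6 → 12 → 11 → 9 → 5 → 10 → 7 → 1 → 2
It first returns after 12 out-shuffles.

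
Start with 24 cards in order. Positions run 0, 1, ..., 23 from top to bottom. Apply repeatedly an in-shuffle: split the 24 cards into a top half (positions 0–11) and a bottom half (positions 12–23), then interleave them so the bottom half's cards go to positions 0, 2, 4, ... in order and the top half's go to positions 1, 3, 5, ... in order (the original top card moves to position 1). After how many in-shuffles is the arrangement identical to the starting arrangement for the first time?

The in-shuffle permutes the 24 positions with cycle lengths [4, 20].
Every card is home exactly when every cycle has completed a whole number of laps, i.e. after lcm(4, 20) = 20 in-shuffles.

20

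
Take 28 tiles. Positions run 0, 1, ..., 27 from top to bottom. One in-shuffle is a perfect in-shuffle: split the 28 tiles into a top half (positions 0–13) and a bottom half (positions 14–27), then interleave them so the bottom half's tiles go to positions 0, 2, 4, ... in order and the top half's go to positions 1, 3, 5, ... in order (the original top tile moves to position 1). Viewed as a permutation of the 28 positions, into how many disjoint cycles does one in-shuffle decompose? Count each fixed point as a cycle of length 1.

1

Trace each unvisited position around until it returns:
(0 1 3 7 15 2 ... len 28)
1 cycle in total.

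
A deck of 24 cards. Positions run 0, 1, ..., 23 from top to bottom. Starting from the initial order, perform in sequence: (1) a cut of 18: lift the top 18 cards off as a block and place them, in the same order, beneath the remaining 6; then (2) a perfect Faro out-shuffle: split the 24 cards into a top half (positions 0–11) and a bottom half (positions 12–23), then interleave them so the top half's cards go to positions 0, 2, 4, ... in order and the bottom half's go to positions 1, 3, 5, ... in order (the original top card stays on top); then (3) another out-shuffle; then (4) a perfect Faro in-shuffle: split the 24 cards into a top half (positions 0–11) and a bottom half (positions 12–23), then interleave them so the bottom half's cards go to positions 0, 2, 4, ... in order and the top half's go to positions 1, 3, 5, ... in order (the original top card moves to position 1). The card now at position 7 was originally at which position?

Undo the operations in reverse order, starting from position 7:
  undo op 4 (in-shuffle, from top half): 7 ← 3
  undo op 3 (out-shuffle, from bottom half): 3 ← 13
  undo op 2 (out-shuffle, from bottom half): 13 ← 18
  undo op 1 (cut 18): 18 ← 12
So the card at position 7 came from original position 12.

12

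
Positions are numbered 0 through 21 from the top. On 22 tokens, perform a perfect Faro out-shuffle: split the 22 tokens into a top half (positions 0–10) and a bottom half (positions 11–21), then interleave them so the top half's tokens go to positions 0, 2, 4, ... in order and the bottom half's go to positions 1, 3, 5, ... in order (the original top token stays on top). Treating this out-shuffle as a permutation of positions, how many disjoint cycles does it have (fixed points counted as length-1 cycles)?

Trace each unvisited position around until it returns:
(0) (1 2 4 8 16 11) (3 6 12) (5 10 20 19 17 13) (7 14) (9 18 15) (21)
7 cycles in total.

7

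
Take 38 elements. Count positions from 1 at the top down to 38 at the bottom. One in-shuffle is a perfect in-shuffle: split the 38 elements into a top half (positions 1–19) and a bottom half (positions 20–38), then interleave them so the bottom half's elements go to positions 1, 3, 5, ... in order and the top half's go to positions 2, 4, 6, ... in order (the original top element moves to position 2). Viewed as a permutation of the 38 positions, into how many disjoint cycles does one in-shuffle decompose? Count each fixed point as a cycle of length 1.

4

Trace each unvisited position around until it returns:
(1 2 4 8 16 32 ... len 12) (3 6 12 24 9 18 ... len 12) (7 14 28 17 34 29 ... len 12) (13 26)
4 cycles in total.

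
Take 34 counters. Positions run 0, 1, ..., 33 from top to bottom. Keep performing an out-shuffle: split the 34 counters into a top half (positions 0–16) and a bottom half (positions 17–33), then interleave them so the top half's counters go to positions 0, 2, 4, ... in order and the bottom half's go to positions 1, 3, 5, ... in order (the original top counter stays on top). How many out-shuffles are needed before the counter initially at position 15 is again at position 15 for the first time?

10

Follow position 15 under repeated out-shuffles:
15 → 30 → 27 → 21 → 9 → 18 → 3 → 6 → 12 → 24 → 15
It first returns after 10 out-shuffles.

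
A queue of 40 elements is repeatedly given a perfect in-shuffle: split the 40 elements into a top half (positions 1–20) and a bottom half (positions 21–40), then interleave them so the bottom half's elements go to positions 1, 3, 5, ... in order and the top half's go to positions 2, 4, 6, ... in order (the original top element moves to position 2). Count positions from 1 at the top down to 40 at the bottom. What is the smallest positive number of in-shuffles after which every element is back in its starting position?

The in-shuffle permutes the 40 positions with cycle lengths [20, 20].
Every element is home exactly when every cycle has completed a whole number of laps, i.e. after lcm(20) = 20 in-shuffles.

20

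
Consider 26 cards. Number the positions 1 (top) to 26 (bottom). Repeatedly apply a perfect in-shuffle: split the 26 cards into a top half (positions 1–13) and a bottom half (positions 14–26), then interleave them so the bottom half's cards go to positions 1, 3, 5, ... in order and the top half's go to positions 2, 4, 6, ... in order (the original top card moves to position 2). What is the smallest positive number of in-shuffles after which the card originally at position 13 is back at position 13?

Follow position 13 under repeated in-shuffles:
13 → 26 → 25 → 23 → 19 → 11 → 22 → 17 → 7 → 14 → 1 → 2 → 4 → 8 → 16 → 5 → 10 → 20 → 13
It first returns after 18 in-shuffles.

18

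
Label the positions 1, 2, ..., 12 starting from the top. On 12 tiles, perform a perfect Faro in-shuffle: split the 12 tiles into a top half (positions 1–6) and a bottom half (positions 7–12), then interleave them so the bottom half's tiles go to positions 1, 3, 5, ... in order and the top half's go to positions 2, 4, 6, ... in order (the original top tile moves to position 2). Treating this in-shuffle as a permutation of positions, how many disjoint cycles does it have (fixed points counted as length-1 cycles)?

Trace each unvisited position around until it returns:
(1 2 4 8 3 6 ... len 12)
1 cycle in total.

1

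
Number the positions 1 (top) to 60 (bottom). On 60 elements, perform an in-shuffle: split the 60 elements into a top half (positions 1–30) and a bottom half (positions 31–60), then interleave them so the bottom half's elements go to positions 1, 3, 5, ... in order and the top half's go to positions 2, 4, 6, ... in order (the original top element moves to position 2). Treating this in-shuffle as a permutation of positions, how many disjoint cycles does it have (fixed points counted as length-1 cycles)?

Trace each unvisited position around until it returns:
(1 2 4 8 16 32 ... len 60)
1 cycle in total.

1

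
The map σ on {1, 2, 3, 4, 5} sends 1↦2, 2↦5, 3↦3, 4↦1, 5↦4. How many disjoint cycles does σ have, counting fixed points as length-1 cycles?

Cycle decomposition: (1 2 5 4) (3).
2 cycles.

2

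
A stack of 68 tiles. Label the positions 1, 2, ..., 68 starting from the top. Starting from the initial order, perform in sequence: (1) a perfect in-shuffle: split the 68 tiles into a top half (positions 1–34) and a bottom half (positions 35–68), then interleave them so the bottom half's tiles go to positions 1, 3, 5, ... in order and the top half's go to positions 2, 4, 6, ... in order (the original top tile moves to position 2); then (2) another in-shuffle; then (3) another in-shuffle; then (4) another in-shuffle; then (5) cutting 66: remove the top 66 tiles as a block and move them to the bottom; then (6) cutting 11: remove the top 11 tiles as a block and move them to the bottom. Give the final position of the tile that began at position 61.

Track the tile from position 61 forward through each operation:
  after op 1 (in-shuffle): 61 → 53
  after op 2 (in-shuffle): 53 → 37
  after op 3 (in-shuffle): 37 → 5
  after op 4 (in-shuffle): 5 → 10
  after op 5 (cut 66): 10 → 12
  after op 6 (cut 11): 12 → 1

1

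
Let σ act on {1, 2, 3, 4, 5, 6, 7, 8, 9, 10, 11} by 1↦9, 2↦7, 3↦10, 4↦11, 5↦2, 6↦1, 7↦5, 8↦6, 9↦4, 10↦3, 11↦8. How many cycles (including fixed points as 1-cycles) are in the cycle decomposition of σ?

Cycle decomposition: (1 9 4 11 8 6) (2 7 5) (3 10).
3 cycles.

3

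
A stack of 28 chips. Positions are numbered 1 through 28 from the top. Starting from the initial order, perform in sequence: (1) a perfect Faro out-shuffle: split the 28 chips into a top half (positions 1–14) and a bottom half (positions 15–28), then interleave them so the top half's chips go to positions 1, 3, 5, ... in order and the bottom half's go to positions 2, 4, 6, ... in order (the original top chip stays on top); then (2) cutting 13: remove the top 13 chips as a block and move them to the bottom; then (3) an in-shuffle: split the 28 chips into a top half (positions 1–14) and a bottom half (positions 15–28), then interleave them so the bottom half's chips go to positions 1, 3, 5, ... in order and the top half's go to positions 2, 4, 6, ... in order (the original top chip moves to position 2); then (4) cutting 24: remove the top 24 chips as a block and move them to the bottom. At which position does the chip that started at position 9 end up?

Track the chip from position 9 forward through each operation:
  after op 1 (out-shuffle): 9 → 17
  after op 2 (cut 13): 17 → 4
  after op 3 (in-shuffle): 4 → 8
  after op 4 (cut 24): 8 → 12

12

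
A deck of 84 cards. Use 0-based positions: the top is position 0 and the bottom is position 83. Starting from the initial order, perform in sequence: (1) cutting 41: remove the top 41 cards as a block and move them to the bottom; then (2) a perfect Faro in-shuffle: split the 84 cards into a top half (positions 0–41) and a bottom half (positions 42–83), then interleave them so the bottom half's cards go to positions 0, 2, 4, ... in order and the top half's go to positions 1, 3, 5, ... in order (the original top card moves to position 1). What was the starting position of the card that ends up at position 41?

61

Undo the operations in reverse order, starting from position 41:
  undo op 2 (in-shuffle, from top half): 41 ← 20
  undo op 1 (cut 41): 20 ← 61
So the card at position 41 came from original position 61.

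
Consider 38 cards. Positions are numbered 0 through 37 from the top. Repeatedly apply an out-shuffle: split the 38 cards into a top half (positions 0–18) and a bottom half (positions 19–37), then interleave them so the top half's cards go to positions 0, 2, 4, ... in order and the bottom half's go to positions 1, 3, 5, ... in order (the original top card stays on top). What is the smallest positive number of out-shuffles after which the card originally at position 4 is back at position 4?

36

Follow position 4 under repeated out-shuffles:
4 → 8 → 16 → 32 → 27 → 17 → 34 → 31 → ... → 4 (length 36)
It first returns after 36 out-shuffles.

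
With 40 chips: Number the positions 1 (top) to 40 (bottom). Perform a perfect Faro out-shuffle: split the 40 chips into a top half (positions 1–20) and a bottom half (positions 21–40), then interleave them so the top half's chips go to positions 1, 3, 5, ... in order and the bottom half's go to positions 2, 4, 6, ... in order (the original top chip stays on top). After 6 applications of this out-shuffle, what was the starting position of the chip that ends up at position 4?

Work backwards from position 4, undoing one out-shuffle at a time:
4 ← 22 ← 31 ← 16 ← 28 ← 34 ← 37
So the chip now at position 4 started at position 37.

37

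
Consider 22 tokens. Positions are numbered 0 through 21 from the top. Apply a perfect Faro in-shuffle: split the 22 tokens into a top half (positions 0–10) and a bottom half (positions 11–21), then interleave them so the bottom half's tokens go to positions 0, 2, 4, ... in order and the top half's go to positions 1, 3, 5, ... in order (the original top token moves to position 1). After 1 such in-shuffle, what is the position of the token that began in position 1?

3

Track the token's position through each in-shuffle:
1 → 3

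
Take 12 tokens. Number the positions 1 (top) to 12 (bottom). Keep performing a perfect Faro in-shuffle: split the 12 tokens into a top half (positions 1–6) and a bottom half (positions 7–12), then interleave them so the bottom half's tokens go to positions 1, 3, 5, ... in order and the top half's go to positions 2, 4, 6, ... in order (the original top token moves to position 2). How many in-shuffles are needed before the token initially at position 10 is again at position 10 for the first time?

Follow position 10 under repeated in-shuffles:
10 → 7 → 1 → 2 → 4 → 8 → 3 → 6 → 12 → 11 → 9 → 5 → 10
It first returns after 12 in-shuffles.

12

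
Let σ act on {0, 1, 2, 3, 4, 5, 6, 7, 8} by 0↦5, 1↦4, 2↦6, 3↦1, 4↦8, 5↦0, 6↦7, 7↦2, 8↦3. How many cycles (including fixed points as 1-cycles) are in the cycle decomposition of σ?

Cycle decomposition: (0 5) (1 4 8 3) (2 6 7).
3 cycles.

3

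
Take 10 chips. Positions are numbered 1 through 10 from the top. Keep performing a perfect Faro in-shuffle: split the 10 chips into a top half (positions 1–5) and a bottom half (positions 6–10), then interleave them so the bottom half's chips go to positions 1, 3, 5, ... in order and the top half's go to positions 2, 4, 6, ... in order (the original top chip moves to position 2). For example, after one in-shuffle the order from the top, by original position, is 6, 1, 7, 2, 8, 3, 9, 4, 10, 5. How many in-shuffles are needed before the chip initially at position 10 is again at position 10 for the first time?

10

Follow position 10 under repeated in-shuffles:
10 → 9 → 7 → 3 → 6 → 1 → 2 → 4 → 8 → 5 → 10
It first returns after 10 in-shuffles.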